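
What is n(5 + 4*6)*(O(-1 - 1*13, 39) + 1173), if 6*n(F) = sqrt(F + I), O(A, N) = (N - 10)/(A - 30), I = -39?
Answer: 51583*I*sqrt(10)/264 ≈ 617.88*I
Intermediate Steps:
O(A, N) = (-10 + N)/(-30 + A)
n(F) = sqrt(-39 + F)/6 (n(F) = sqrt(F - 39)/6 = sqrt(-39 + F)/6)
n(5 + 4*6)*(O(-1 - 1*13, 39) + 1173) = (sqrt(-39 + (5 + 4*6))/6)*((-10 + 39)/(-30 + (-1 - 1*13)) + 1173) = (sqrt(-39 + (5 + 24))/6)*(29/(-30 + (-1 - 13)) + 1173) = (sqrt(-39 + 29)/6)*(29/(-30 - 14) + 1173) = (sqrt(-10)/6)*(29/(-44) + 1173) = ((I*sqrt(10))/6)*(-1/44*29 + 1173) = (I*sqrt(10)/6)*(-29/44 + 1173) = (I*sqrt(10)/6)*(51583/44) = 51583*I*sqrt(10)/264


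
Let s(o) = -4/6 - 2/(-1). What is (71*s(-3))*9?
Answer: 852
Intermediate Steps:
s(o) = 4/3 (s(o) = -4*⅙ - 2*(-1) = -⅔ + 2 = 4/3)
(71*s(-3))*9 = (71*(4/3))*9 = (284/3)*9 = 852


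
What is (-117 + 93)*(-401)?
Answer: 9624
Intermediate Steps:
(-117 + 93)*(-401) = -24*(-401) = 9624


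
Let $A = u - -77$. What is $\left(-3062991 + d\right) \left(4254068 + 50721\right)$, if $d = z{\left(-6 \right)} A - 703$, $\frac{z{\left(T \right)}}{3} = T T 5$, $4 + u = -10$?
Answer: $-13042107308786$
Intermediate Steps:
$u = -14$ ($u = -4 - 10 = -14$)
$A = 63$ ($A = -14 - -77 = -14 + 77 = 63$)
$z{\left(T \right)} = 15 T^{2}$ ($z{\left(T \right)} = 3 T T 5 = 3 T^{2} \cdot 5 = 3 \cdot 5 T^{2} = 15 T^{2}$)
$d = 33317$ ($d = 15 \left(-6\right)^{2} \cdot 63 - 703 = 15 \cdot 36 \cdot 63 - 703 = 540 \cdot 63 - 703 = 34020 - 703 = 33317$)
$\left(-3062991 + d\right) \left(4254068 + 50721\right) = \left(-3062991 + 33317\right) \left(4254068 + 50721\right) = \left(-3029674\right) 4304789 = -13042107308786$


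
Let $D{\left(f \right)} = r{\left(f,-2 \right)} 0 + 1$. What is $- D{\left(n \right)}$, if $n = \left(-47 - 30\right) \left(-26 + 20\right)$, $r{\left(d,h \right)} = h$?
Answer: $-1$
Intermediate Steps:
$n = 462$ ($n = \left(-77\right) \left(-6\right) = 462$)
$D{\left(f \right)} = 1$ ($D{\left(f \right)} = \left(-2\right) 0 + 1 = 0 + 1 = 1$)
$- D{\left(n \right)} = \left(-1\right) 1 = -1$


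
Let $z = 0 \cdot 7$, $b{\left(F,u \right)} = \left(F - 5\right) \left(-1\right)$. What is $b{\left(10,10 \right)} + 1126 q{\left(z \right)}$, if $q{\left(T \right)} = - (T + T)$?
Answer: $-5$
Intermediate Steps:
$b{\left(F,u \right)} = 5 - F$ ($b{\left(F,u \right)} = \left(-5 + F\right) \left(-1\right) = 5 - F$)
$z = 0$
$q{\left(T \right)} = - 2 T$
$b{\left(10,10 \right)} + 1126 q{\left(z \right)} = \left(5 - 10\right) + 1126 \left(\left(-2\right) 0\right) = \left(5 - 10\right) + 1126 \cdot 0 = -5 + 0 = -5$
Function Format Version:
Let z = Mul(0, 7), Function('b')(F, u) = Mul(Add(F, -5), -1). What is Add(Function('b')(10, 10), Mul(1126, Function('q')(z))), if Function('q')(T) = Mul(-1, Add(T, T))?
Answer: -5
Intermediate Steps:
Function('b')(F, u) = Add(5, Mul(-1, F)) (Function('b')(F, u) = Mul(Add(-5, F), -1) = Add(5, Mul(-1, F)))
z = 0
Function('q')(T) = Mul(-2, T) (Function('q')(T) = Mul(-1, Mul(2, T)) = Mul(-2, T))
Add(Function('b')(10, 10), Mul(1126, Function('q')(z))) = Add(Add(5, Mul(-1, 10)), Mul(1126, Mul(-2, 0))) = Add(Add(5, -10), Mul(1126, 0)) = Add(-5, 0) = -5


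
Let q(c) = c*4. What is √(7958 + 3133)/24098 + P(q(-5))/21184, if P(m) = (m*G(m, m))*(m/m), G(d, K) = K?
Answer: 25/1324 + √11091/24098 ≈ 0.023252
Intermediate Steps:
q(c) = 4*c
P(m) = m² (P(m) = (m*m)*(m/m) = m²*1 = m²)
√(7958 + 3133)/24098 + P(q(-5))/21184 = √(7958 + 3133)/24098 + (4*(-5))²/21184 = √11091*(1/24098) + (-20)²*(1/21184) = √11091/24098 + 400*(1/21184) = √11091/24098 + 25/1324 = 25/1324 + √11091/24098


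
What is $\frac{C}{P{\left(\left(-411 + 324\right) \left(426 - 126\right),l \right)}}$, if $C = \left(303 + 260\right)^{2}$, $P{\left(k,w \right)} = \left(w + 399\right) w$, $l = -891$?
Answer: $\frac{316969}{438372} \approx 0.72306$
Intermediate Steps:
$P{\left(k,w \right)} = w \left(399 + w\right)$ ($P{\left(k,w \right)} = \left(399 + w\right) w = w \left(399 + w\right)$)
$C = 316969$ ($C = 563^{2} = 316969$)
$\frac{C}{P{\left(\left(-411 + 324\right) \left(426 - 126\right),l \right)}} = \frac{316969}{\left(-891\right) \left(399 - 891\right)} = \frac{316969}{\left(-891\right) \left(-492\right)} = \frac{316969}{438372}$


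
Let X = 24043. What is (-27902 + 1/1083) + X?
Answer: -4179296/1083 ≈ -3859.0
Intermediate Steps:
(-27902 + 1/1083) + X = (-27902 + 1/1083) + 24043 = -30217865/1083 + 24043 = -4179296/1083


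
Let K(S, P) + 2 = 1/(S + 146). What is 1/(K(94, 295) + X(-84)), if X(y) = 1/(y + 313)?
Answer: -54960/109451 ≈ -0.50214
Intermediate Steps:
X(y) = 1/(313 + y)
K(S, P) = -2 + 1/(146 + S) (K(S, P) = -2 + 1/(S + 146) = -2 + 1/(146 + S))
1/(K(94, 295) + X(-84)) = 1/((-291 - 2*94)/(146 + 94) + 1/(313 - 84)) = 1/((-291 - 188)/240 + 1/229) = 1/((1/240)*(-479) + 1/229) = 1/(-479/240 + 1/229) = 1/(-109451/54960) = -54960/109451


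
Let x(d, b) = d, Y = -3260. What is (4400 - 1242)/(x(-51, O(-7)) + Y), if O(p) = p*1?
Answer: -3158/3311 ≈ -0.95379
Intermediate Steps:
O(p) = p
(4400 - 1242)/(x(-51, O(-7)) + Y) = (4400 - 1242)/(-51 - 3260) = 3158/(-3311) = 3158*(-1/3311) = -3158/3311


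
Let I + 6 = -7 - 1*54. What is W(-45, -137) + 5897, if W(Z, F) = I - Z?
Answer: 5875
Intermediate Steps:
I = -67 (I = -6 + (-7 - 1*54) = -6 + (-7 - 54) = -6 - 61 = -67)
W(Z, F) = -67 - Z
W(-45, -137) + 5897 = (-67 - 1*(-45)) + 5897 = (-67 + 45) + 5897 = -22 + 5897 = 5875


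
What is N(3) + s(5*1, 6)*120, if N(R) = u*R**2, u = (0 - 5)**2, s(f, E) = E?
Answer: 945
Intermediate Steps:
u = 25 (u = (-5)**2 = 25)
N(R) = 25*R**2
N(3) + s(5*1, 6)*120 = 25*3**2 + 6*120 = 25*9 + 720 = 225 + 720 = 945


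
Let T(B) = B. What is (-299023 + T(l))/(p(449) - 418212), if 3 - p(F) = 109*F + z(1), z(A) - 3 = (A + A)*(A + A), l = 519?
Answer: 298504/467157 ≈ 0.63898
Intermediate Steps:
z(A) = 3 + 4*A² (z(A) = 3 + (A + A)*(A + A) = 3 + (2*A)*(2*A) = 3 + 4*A²)
p(F) = -4 - 109*F (p(F) = 3 - (109*F + (3 + 4*1²)) = 3 - (109*F + (3 + 4*1)) = 3 - (109*F + (3 + 4)) = 3 - (109*F + 7) = 3 - (7 + 109*F) = 3 + (-7 - 109*F) = -4 - 109*F)
(-299023 + T(l))/(p(449) - 418212) = (-299023 + 519)/((-4 - 109*449) - 418212) = -298504/((-4 - 48941) - 418212) = -298504/(-48945 - 418212) = -298504/(-467157) = -298504*(-1/467157) = 298504/467157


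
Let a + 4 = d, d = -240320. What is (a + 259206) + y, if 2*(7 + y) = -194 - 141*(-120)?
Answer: 27238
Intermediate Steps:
a = -240324 (a = -4 - 240320 = -240324)
y = 8356 (y = -7 + (-194 - 141*(-120))/2 = -7 + (-194 + 16920)/2 = -7 + (1/2)*16726 = -7 + 8363 = 8356)
(a + 259206) + y = (-240324 + 259206) + 8356 = 18882 + 8356 = 27238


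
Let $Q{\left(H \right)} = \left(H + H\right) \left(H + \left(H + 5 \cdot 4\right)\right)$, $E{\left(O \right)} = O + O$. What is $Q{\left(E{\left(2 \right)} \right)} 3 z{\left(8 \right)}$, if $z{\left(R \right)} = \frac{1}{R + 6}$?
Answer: $48$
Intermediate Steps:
$E{\left(O \right)} = 2 O$
$Q{\left(H \right)} = 2 H \left(20 + 2 H\right)$ ($Q{\left(H \right)} = 2 H \left(H + \left(H + 20\right)\right) = 2 H \left(H + \left(20 + H\right)\right) = 2 H \left(20 + 2 H\right)$)
$z{\left(R \right)} = \frac{1}{6 + R}$
$Q{\left(E{\left(2 \right)} \right)} 3 z{\left(8 \right)} = \frac{4 \cdot 2 \cdot 2 \left(10 + 2 \cdot 2\right) 3}{6 + 8} = \frac{4 \cdot 4 \left(10 + 4\right) 3}{14} = 4 \cdot 4 \cdot 14 \cdot 3 \cdot \frac{1}{14} = 224 \cdot 3 \cdot \frac{1}{14} = 672 \cdot \frac{1}{14} = 48$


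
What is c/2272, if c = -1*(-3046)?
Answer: 1523/1136 ≈ 1.3407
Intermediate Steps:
c = 3046
c/2272 = 3046/2272 = 3046*(1/2272) = 1523/1136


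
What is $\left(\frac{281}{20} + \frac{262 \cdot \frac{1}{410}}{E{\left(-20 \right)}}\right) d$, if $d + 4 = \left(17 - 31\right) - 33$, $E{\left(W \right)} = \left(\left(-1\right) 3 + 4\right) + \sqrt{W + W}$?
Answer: $\frac{51 \left(- 23042 \sqrt{10} + 12045 i\right)}{820 \left(- i + 2 \sqrt{10}\right)} \approx -717.34 + 5.0273 i$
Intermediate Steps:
$E{\left(W \right)} = 1 + \sqrt{2} \sqrt{W}$ ($E{\left(W \right)} = \left(-3 + 4\right) + \sqrt{2 W} = 1 + \sqrt{2} \sqrt{W}$)
$d = -51$ ($d = -4 + \left(\left(17 - 31\right) - 33\right) = -4 - 47 = -51$)
$\left(\frac{281}{20} + \frac{262 \cdot \frac{1}{410}}{E{\left(-20 \right)}}\right) d = \left(\frac{281}{20} + \frac{262 \cdot \frac{1}{410}}{1 + \sqrt{2} \sqrt{-20}}\right) \left(-51\right) = \left(281 \cdot \frac{1}{20} + \frac{262 \cdot \frac{1}{410}}{1 + \sqrt{2} \cdot 2 i \sqrt{5}}\right) \left(-51\right) = \left(\frac{281}{20} + \frac{131}{205 \left(1 + 2 i \sqrt{10}\right)}\right) \left(-51\right) = - \frac{14331}{20} - \frac{6681}{205 \left(1 + 2 i \sqrt{10}\right)}$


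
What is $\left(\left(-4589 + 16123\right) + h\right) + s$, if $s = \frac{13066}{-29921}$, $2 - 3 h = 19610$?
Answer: $\frac{149532092}{29921} \approx 4997.6$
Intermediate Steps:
$h = -6536$ ($h = \frac{2}{3} - \frac{19610}{3} = -6536$)
$s = - \frac{13066}{29921}$ ($s = 13066 \left(- \frac{1}{29921}\right) = - \frac{13066}{29921} \approx -0.43668$)
$\left(\left(-4589 + 16123\right) + h\right) + s = \left(\left(-4589 + 16123\right) - 6536\right) - \frac{13066}{29921} = \left(11534 - 6536\right) - \frac{13066}{29921} = 4998 - \frac{13066}{29921} = \frac{149532092}{29921}$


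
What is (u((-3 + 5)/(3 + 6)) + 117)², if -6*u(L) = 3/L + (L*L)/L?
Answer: 153487321/11664 ≈ 13159.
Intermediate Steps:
u(L) = -1/(2*L) - L/6 (u(L) = -(3/L + (L*L)/L)/6 = -(3/L + L²/L)/6 = -(3/L + L)/6 = -(L + 3/L)/6 = -1/(2*L) - L/6)
(u((-3 + 5)/(3 + 6)) + 117)² = ((-3 - ((-3 + 5)/(3 + 6))²)/(6*(((-3 + 5)/(3 + 6)))) + 117)² = ((-3 - (2/9)²)/(6*((2/9))) + 117)² = ((-3 - (2*(⅑))²)/(6*((2*(⅑)))) + 117)² = ((-3 - (2/9)²)/(6*(2/9)) + 117)² = ((⅙)*(9/2)*(-3 - 1*4/81) + 117)² = ((⅙)*(9/2)*(-3 - 4/81) + 117)² = ((⅙)*(9/2)*(-247/81) + 117)² = (-247/108 + 117)² = (12389/108)² = 153487321/11664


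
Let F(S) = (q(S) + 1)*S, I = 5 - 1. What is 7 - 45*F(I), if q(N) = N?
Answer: -893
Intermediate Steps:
I = 4
F(S) = S*(1 + S) (F(S) = (S + 1)*S = (1 + S)*S = S*(1 + S))
7 - 45*F(I) = 7 - 180*(1 + 4) = 7 - 180*5 = 7 - 45*20 = 7 - 900 = -893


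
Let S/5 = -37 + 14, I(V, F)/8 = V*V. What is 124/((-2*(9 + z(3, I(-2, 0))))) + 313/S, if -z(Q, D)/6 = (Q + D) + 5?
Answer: -65173/26565 ≈ -2.4533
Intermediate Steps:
I(V, F) = 8*V² (I(V, F) = 8*(V*V) = 8*V²)
z(Q, D) = -30 - 6*D - 6*Q (z(Q, D) = -6*((Q + D) + 5) = -6*((D + Q) + 5) = -6*(5 + D + Q) = -30 - 6*D - 6*Q)
S = -115 (S = 5*(-37 + 14) = 5*(-23) = -115)
124/((-2*(9 + z(3, I(-2, 0))))) + 313/S = 124/((-2*(9 + (-30 - 48*(-2)² - 6*3)))) + 313/(-115) = 124/((-2*(9 + (-30 - 48*4 - 18)))) + 313*(-1/115) = 124/((-2*(9 + (-30 - 6*32 - 18)))) - 313/115 = 124/((-2*(9 + (-30 - 192 - 18)))) - 313/115 = 124/((-2*(9 - 240))) - 313/115 = 124/((-2*(-231))) - 313/115 = 124/462 - 313/115 = 124*(1/462) - 313/115 = 62/231 - 313/115 = -65173/26565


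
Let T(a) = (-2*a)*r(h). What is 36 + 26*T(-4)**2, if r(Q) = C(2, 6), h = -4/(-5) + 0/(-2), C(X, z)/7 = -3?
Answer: 733860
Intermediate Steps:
C(X, z) = -21 (C(X, z) = 7*(-3) = -21)
h = 4/5 (h = -4*(-1/5) + 0*(-1/2) = 4/5 + 0 = 4/5 ≈ 0.80000)
r(Q) = -21
T(a) = 42*a (T(a) = -2*a*(-21) = 42*a)
36 + 26*T(-4)**2 = 36 + 26*(42*(-4))**2 = 36 + 26*(-168)**2 = 36 + 26*28224 = 36 + 733824 = 733860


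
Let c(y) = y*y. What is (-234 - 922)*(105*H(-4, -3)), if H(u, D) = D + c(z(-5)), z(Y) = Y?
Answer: -2670360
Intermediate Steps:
c(y) = y²
H(u, D) = 25 + D (H(u, D) = D + (-5)² = D + 25 = 25 + D)
(-234 - 922)*(105*H(-4, -3)) = (-234 - 922)*(105*(25 - 3)) = -121380*22 = -1156*2310 = -2670360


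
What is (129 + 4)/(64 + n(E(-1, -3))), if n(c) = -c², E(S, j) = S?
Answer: 19/9 ≈ 2.1111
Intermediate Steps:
(129 + 4)/(64 + n(E(-1, -3))) = (129 + 4)/(64 - 1*(-1)²) = 133/(64 - 1*1) = 133/(64 - 1) = 133/63 = 133*(1/63) = 19/9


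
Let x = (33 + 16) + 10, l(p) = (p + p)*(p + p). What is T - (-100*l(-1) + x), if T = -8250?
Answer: -7909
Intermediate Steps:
l(p) = 4*p**2 (l(p) = (2*p)*(2*p) = 4*p**2)
x = 59 (x = 49 + 10 = 59)
T - (-100*l(-1) + x) = -8250 - (-400*(-1)**2 + 59) = -8250 - (-400 + 59) = -8250 - 1*(-341) = -8250 + 341 = -7909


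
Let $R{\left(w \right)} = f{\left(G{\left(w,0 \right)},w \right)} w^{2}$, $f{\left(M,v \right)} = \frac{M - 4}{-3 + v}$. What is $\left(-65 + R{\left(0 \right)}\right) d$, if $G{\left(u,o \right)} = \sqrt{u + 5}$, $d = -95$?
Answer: $6175$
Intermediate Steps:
$G{\left(u,o \right)} = \sqrt{5 + u}$
$f{\left(M,v \right)} = \frac{-4 + M}{-3 + v}$
$R{\left(w \right)} = \frac{w^{2} \left(-4 + \sqrt{5 + w}\right)}{-3 + w}$ ($R{\left(w \right)} = \frac{-4 + \sqrt{5 + w}}{-3 + w} w^{2} = \frac{w^{2} \left(-4 + \sqrt{5 + w}\right)}{-3 + w}$)
$\left(-65 + R{\left(0 \right)}\right) d = \left(-65 + \frac{0^{2} \left(-4 + \sqrt{5 + 0}\right)}{-3 + 0}\right) \left(-95\right) = \left(-65 + \frac{0 \left(-4 + \sqrt{5}\right)}{-3}\right) \left(-95\right) = \left(-65 + 0 \left(- \frac{1}{3}\right) \left(-4 + \sqrt{5}\right)\right) \left(-95\right) = \left(-65 + 0\right) \left(-95\right) = \left(-65\right) \left(-95\right) = 6175$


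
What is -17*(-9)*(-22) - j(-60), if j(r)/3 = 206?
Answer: -3984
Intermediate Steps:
j(r) = 618 (j(r) = 3*206 = 618)
-17*(-9)*(-22) - j(-60) = -17*(-9)*(-22) - 1*618 = 153*(-22) - 618 = -3366 - 618 = -3984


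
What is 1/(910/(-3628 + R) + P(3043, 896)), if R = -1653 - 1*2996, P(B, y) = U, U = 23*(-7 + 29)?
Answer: 8277/4187252 ≈ 0.0019767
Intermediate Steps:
U = 506 (U = 23*22 = 506)
P(B, y) = 506
R = -4649 (R = -1653 - 2996 = -4649)
1/(910/(-3628 + R) + P(3043, 896)) = 1/(910/(-3628 - 4649) + 506) = 1/(910/(-8277) + 506) = 1/(910*(-1/8277) + 506) = 1/(-910/8277 + 506) = 1/(4187252/8277) = 8277/4187252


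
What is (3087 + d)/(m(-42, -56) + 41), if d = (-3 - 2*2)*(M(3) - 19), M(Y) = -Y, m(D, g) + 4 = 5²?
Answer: 3241/62 ≈ 52.274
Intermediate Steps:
m(D, g) = 21 (m(D, g) = -4 + 5² = -4 + 25 = 21)
d = 154 (d = (-3 - 2*2)*(-1*3 - 19) = (-3 - 4)*(-3 - 19) = -7*(-22) = 154)
(3087 + d)/(m(-42, -56) + 41) = (3087 + 154)/(21 + 41) = 3241/62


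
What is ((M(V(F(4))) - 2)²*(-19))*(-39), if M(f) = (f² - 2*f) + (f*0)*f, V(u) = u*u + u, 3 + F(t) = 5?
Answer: 358644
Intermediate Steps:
F(t) = 2 (F(t) = -3 + 5 = 2)
V(u) = u + u² (V(u) = u² + u = u + u²)
M(f) = f² - 2*f (M(f) = (f² - 2*f) + 0*f = (f² - 2*f) + 0 = f² - 2*f)
((M(V(F(4))) - 2)²*(-19))*(-39) = (((2*(1 + 2))*(-2 + 2*(1 + 2)) - 2)²*(-19))*(-39) = (((2*3)*(-2 + 2*3) - 2)²*(-19))*(-39) = ((6*(-2 + 6) - 2)²*(-19))*(-39) = ((6*4 - 2)²*(-19))*(-39) = ((24 - 2)²*(-19))*(-39) = (22²*(-19))*(-39) = (484*(-19))*(-39) = -9196*(-39) = 358644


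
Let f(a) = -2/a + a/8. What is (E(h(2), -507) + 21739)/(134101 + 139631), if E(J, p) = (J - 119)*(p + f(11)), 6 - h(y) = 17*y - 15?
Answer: 177011/547464 ≈ 0.32333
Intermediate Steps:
h(y) = 21 - 17*y (h(y) = 6 - (17*y - 15) = 6 - (-15 + 17*y) = 6 + (15 - 17*y) = 21 - 17*y)
f(a) = -2/a + a/8 (f(a) = -2/a + a*(⅛) = -2/a + a/8)
E(J, p) = (-119 + J)*(105/88 + p) (E(J, p) = (J - 119)*(p + (-2/11 + (⅛)*11)) = (-119 + J)*(p + (-2*1/11 + 11/8)) = (-119 + J)*(p + (-2/11 + 11/8)) = (-119 + J)*(p + 105/88) = (-119 + J)*(105/88 + p))
(E(h(2), -507) + 21739)/(134101 + 139631) = ((-12495/88 - 119*(-507) + 105*(21 - 17*2)/88 + (21 - 17*2)*(-507)) + 21739)/(134101 + 139631) = ((-12495/88 + 60333 + 105*(21 - 34)/88 + (21 - 34)*(-507)) + 21739)/273732 = ((-12495/88 + 60333 + (105/88)*(-13) - 13*(-507)) + 21739)*(1/273732) = ((-12495/88 + 60333 - 1365/88 + 6591) + 21739)*(1/273732) = (133533/2 + 21739)*(1/273732) = (177011/2)*(1/273732) = 177011/547464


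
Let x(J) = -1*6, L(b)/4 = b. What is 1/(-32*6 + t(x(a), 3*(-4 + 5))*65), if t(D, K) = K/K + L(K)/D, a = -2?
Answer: -1/257 ≈ -0.0038911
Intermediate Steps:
L(b) = 4*b
x(J) = -6
t(D, K) = 1 + 4*K/D (t(D, K) = K/K + (4*K)/D = 1 + 4*K/D)
1/(-32*6 + t(x(a), 3*(-4 + 5))*65) = 1/(-32*6 + ((-6 + 4*(3*(-4 + 5)))/(-6))*65) = 1/(-192 - (-6 + 4*(3*1))/6*65) = 1/(-192 - (-6 + 4*3)/6*65) = 1/(-192 - (-6 + 12)/6*65) = 1/(-192 - 1/6*6*65) = 1/(-192 - 1*65) = 1/(-192 - 65) = 1/(-257) = -1/257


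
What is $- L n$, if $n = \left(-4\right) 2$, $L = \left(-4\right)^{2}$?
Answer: $128$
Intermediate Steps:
$L = 16$
$n = -8$
$- L n = \left(-1\right) 16 \left(-8\right) = \left(-16\right) \left(-8\right) = 128$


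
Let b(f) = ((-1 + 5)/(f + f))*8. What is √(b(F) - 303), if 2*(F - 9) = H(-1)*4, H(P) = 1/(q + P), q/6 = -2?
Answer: I*√3983255/115 ≈ 17.355*I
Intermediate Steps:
q = -12 (q = 6*(-2) = -12)
H(P) = 1/(-12 + P)
F = 115/13 (F = 9 + (4/(-12 - 1))/2 = 9 + (4/(-13))/2 = 9 + (-1/13*4)/2 = 9 + (½)*(-4/13) = 9 - 2/13 = 115/13 ≈ 8.8462)
b(f) = 16/f (b(f) = (4/((2*f)))*8 = (4*(1/(2*f)))*8 = (2/f)*8 = 16/f)
√(b(F) - 303) = √(16/(115/13) - 303) = √(16*(13/115) - 303) = √(208/115 - 303) = √(-34637/115) = I*√3983255/115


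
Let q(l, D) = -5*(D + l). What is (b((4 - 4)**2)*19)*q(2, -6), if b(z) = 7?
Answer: 2660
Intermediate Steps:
q(l, D) = -5*D - 5*l
(b((4 - 4)**2)*19)*q(2, -6) = (7*19)*(-5*(-6) - 5*2) = 133*(30 - 10) = 133*20 = 2660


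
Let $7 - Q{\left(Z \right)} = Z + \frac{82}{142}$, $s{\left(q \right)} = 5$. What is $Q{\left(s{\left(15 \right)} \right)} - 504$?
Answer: $- \frac{35683}{71} \approx -502.58$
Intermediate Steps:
$Q{\left(Z \right)} = \frac{456}{71} - Z$ ($Q{\left(Z \right)} = 7 - \left(Z + \frac{82}{142}\right) = 7 - \left(Z + 82 \cdot \frac{1}{142}\right) = 7 - \left(Z + \frac{41}{71}\right) = 7 - \left(\frac{41}{71} + Z\right) = \frac{456}{71} - Z$)
$Q{\left(s{\left(15 \right)} \right)} - 504 = \left(\frac{456}{71} - 5\right) - 504 = \frac{101}{71} - 504 = - \frac{35683}{71}$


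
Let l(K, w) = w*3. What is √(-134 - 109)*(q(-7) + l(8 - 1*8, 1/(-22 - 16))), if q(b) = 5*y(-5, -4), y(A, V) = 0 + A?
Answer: -8577*I*√3/38 ≈ -390.94*I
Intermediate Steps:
y(A, V) = A
l(K, w) = 3*w
q(b) = -25 (q(b) = 5*(-5) = -25)
√(-134 - 109)*(q(-7) + l(8 - 1*8, 1/(-22 - 16))) = √(-134 - 109)*(-25 + 3/(-22 - 16)) = √(-243)*(-25 + 3/(-38)) = (9*I*√3)*(-25 + 3*(-1/38)) = (9*I*√3)*(-25 - 3/38) = (9*I*√3)*(-953/38) = -8577*I*√3/38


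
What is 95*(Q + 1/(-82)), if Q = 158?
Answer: 1230725/82 ≈ 15009.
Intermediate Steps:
95*(Q + 1/(-82)) = 95*(158 + 1/(-82)) = 95*(158 - 1/82) = 95*(12955/82) = 1230725/82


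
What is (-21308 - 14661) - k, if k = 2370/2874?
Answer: -17229546/479 ≈ -35970.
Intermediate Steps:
k = 395/479 (k = 2370*(1/2874) = 395/479 ≈ 0.82463)
(-21308 - 14661) - k = (-21308 - 14661) - 1*395/479 = -35969 - 395/479 = -17229546/479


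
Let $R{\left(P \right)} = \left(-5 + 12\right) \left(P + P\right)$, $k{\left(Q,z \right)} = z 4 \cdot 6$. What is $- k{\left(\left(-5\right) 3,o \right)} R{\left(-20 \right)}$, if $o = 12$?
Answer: $80640$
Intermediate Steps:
$k{\left(Q,z \right)} = 24 z$ ($k{\left(Q,z \right)} = 4 z 6 = 24 z$)
$R{\left(P \right)} = 14 P$ ($R{\left(P \right)} = 7 \cdot 2 P = 14 P$)
$- k{\left(\left(-5\right) 3,o \right)} R{\left(-20 \right)} = - 24 \cdot 12 \cdot 14 \left(-20\right) = \left(-1\right) 288 \left(-280\right) = \left(-288\right) \left(-280\right) = 80640$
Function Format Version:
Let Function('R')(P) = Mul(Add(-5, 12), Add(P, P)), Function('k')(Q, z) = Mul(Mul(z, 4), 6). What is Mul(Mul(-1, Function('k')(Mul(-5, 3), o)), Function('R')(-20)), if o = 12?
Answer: 80640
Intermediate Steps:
Function('k')(Q, z) = Mul(24, z) (Function('k')(Q, z) = Mul(Mul(4, z), 6) = Mul(24, z))
Function('R')(P) = Mul(14, P) (Function('R')(P) = Mul(7, Mul(2, P)) = Mul(14, P))
Mul(Mul(-1, Function('k')(Mul(-5, 3), o)), Function('R')(-20)) = Mul(Mul(-1, Mul(24, 12)), Mul(14, -20)) = Mul(Mul(-1, 288), -280) = Mul(-288, -280) = 80640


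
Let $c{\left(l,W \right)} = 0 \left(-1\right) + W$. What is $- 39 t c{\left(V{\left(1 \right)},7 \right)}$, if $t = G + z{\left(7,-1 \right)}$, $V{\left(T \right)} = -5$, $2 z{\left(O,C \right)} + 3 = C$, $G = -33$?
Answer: $9555$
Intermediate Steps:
$z{\left(O,C \right)} = - \frac{3}{2} + \frac{C}{2}$
$t = -35$ ($t = -33 + \left(- \frac{3}{2} + \frac{1}{2} \left(-1\right)\right) = -33 - 2 = -35$)
$c{\left(l,W \right)} = W$ ($c{\left(l,W \right)} = 0 + W = W$)
$- 39 t c{\left(V{\left(1 \right)},7 \right)} = \left(-39\right) \left(-35\right) 7 = 1365 \cdot 7 = 9555$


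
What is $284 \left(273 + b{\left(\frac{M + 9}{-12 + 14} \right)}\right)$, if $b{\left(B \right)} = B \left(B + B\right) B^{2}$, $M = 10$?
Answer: $\frac{9407855}{2} \approx 4.7039 \cdot 10^{6}$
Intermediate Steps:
$b{\left(B \right)} = 2 B^{4}$ ($b{\left(B \right)} = B 2 B B^{2} = 2 B^{2} B^{2} = 2 B^{4}$)
$284 \left(273 + b{\left(\frac{M + 9}{-12 + 14} \right)}\right) = 284 \left(273 + 2 \left(\frac{10 + 9}{-12 + 14}\right)^{4}\right) = 284 \left(273 + 2 \left(\frac{19}{2}\right)^{4}\right) = 284 \left(273 + 2 \cdot \frac{130321}{16}\right) = 284 \left(273 + \frac{130321}{8}\right) = 284 \cdot \frac{132505}{8} = \frac{9407855}{2}$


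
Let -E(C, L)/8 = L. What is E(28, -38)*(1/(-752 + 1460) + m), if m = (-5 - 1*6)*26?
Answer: -15389012/177 ≈ -86944.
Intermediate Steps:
E(C, L) = -8*L
m = -286 (m = (-5 - 6)*26 = -11*26 = -286)
E(28, -38)*(1/(-752 + 1460) + m) = (-8*(-38))*(1/(-752 + 1460) - 286) = 304*(1/708 - 286) = 304*(-202487/708) = -15389012/177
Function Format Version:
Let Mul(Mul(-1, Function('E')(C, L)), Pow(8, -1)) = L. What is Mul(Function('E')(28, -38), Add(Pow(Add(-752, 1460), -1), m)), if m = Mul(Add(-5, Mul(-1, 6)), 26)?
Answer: Rational(-15389012, 177) ≈ -86944.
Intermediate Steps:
Function('E')(C, L) = Mul(-8, L)
m = -286 (m = Mul(Add(-5, -6), 26) = Mul(-11, 26) = -286)
Mul(Function('E')(28, -38), Add(Pow(Add(-752, 1460), -1), m)) = Mul(Mul(-8, -38), Add(Pow(Add(-752, 1460), -1), -286)) = Mul(304, Add(Pow(708, -1), -286)) = Mul(304, Add(Rational(1, 708), -286)) = Mul(304, Rational(-202487, 708)) = Rational(-15389012, 177)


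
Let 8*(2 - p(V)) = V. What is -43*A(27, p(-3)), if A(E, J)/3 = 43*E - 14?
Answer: -147963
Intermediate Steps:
p(V) = 2 - V/8
A(E, J) = -42 + 129*E (A(E, J) = 3*(43*E - 14) = 3*(-14 + 43*E) = -42 + 129*E)
-43*A(27, p(-3)) = -43*(-42 + 129*27) = -43*(-42 + 3483) = -43*3441 = -147963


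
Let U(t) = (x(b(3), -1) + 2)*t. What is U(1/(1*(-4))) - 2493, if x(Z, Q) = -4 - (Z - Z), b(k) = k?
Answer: -4985/2 ≈ -2492.5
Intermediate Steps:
x(Z, Q) = -4 (x(Z, Q) = -4 - 1*0 = -4 + 0 = -4)
U(t) = -2*t (U(t) = (-4 + 2)*t = -2*t)
U(1/(1*(-4))) - 2493 = -2/(1*(-4)) - 2493 = -2/(-4) - 2493 = -2*(-¼) - 2493 = ½ - 2493 = -4985/2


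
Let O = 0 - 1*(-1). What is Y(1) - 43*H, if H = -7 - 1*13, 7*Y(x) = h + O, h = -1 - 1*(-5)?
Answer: 6025/7 ≈ 860.71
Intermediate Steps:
O = 1 (O = 0 + 1 = 1)
h = 4 (h = -1 + 5 = 4)
Y(x) = 5/7 (Y(x) = (4 + 1)/7 = (⅐)*5 = 5/7)
H = -20 (H = -7 - 13 = -20)
Y(1) - 43*H = 5/7 - 43*(-20) = 5/7 + 860 = 6025/7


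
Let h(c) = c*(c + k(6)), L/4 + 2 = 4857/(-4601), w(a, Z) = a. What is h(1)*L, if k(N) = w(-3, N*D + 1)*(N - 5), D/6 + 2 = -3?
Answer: 112472/4601 ≈ 24.445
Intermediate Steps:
D = -30 (D = -12 + 6*(-3) = -12 - 18 = -30)
L = -56236/4601 (L = -8 + 4*(4857/(-4601)) = -8 + 4*(4857*(-1/4601)) = -8 + 4*(-4857/4601) = -8 - 19428/4601 = -56236/4601 ≈ -12.223)
k(N) = 15 - 3*N (k(N) = -3*(N - 5) = -3*(-5 + N) = 15 - 3*N)
h(c) = c*(-3 + c) (h(c) = c*(c + (15 - 3*6)) = c*(c + (15 - 18)) = c*(c - 3) = c*(-3 + c))
h(1)*L = (1*(-3 + 1))*(-56236/4601) = (1*(-2))*(-56236/4601) = -2*(-56236/4601) = 112472/4601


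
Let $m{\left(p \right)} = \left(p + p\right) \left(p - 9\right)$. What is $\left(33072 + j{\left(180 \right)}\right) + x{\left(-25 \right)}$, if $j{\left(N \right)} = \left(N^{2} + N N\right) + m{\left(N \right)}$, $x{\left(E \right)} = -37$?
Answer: $159395$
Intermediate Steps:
$m{\left(p \right)} = 2 p \left(-9 + p\right)$
$j{\left(N \right)} = 2 N^{2} + 2 N \left(-9 + N\right)$ ($j{\left(N \right)} = \left(N^{2} + N N\right) + 2 N \left(-9 + N\right) = \left(N^{2} + N^{2}\right) + 2 N \left(-9 + N\right) = 2 N^{2} + 2 N \left(-9 + N\right)$)
$\left(33072 + j{\left(180 \right)}\right) + x{\left(-25 \right)} = \left(33072 + 2 \cdot 180 \left(-9 + 2 \cdot 180\right)\right) - 37 = \left(33072 + 2 \cdot 180 \left(-9 + 360\right)\right) - 37 = \left(33072 + 2 \cdot 180 \cdot 351\right) - 37 = \left(33072 + 126360\right) - 37 = 159432 - 37 = 159395$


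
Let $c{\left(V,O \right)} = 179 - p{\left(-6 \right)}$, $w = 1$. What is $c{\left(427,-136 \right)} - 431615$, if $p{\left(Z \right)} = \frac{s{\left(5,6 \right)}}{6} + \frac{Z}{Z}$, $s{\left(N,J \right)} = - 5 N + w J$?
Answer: $- \frac{2588603}{6} \approx -4.3143 \cdot 10^{5}$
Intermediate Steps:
$s{\left(N,J \right)} = J - 5 N$ ($s{\left(N,J \right)} = - 5 N + 1 J = - 5 N + J = J - 5 N$)
$p{\left(Z \right)} = - \frac{13}{6}$ ($p{\left(Z \right)} = \frac{6 - 25}{6} + \frac{Z}{Z} = \left(6 - 25\right) \frac{1}{6} + 1 = \left(-19\right) \frac{1}{6} + 1 = - \frac{19}{6} + 1 = - \frac{13}{6}$)
$c{\left(V,O \right)} = \frac{1087}{6}$ ($c{\left(V,O \right)} = 179 - - \frac{13}{6} = 179 + \frac{13}{6} = \frac{1087}{6}$)
$c{\left(427,-136 \right)} - 431615 = \frac{1087}{6} - 431615 = - \frac{2588603}{6}$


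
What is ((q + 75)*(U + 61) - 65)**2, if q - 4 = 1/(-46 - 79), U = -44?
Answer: 25514631289/15625 ≈ 1.6329e+6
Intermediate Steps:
q = 499/125 (q = 4 + 1/(-46 - 79) = 4 + 1/(-125) = 4 - 1/125 = 499/125 ≈ 3.9920)
((q + 75)*(U + 61) - 65)**2 = ((499/125 + 75)*(-44 + 61) - 65)**2 = ((9874/125)*17 - 65)**2 = (167858/125 - 65)**2 = (159733/125)**2 = 25514631289/15625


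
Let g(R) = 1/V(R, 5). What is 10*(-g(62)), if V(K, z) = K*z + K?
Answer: -5/186 ≈ -0.026882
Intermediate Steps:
V(K, z) = K + K*z
g(R) = 1/(6*R) (g(R) = 1/(R*(1 + 5)) = 1/(R*6) = 1/(6*R))
10*(-g(62)) = 10*(-1/(6*62)) = 10*(-1*1/372) = 10*(-1/372) = -5/186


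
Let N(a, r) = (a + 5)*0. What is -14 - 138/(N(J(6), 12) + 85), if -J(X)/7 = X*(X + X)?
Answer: -1328/85 ≈ -15.624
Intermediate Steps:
J(X) = -14*X² (J(X) = -7*X*(X + X) = -7*X*2*X = -14*X²)
N(a, r) = 0 (N(a, r) = (5 + a)*0 = 0)
-14 - 138/(N(J(6), 12) + 85) = -14 - 138/(0 + 85) = -14 - 138/85 = -1328/85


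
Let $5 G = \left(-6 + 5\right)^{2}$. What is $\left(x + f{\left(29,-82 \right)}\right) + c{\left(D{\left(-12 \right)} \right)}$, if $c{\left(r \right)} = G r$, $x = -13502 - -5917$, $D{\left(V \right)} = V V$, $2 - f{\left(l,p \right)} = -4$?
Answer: $- \frac{37751}{5} \approx -7550.2$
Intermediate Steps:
$G = \frac{1}{5}$ ($G = \frac{\left(-6 + 5\right)^{2}}{5} = \frac{\left(-1\right)^{2}}{5} = \frac{1}{5} \cdot 1 = \frac{1}{5} \approx 0.2$)
$f{\left(l,p \right)} = 6$ ($f{\left(l,p \right)} = 2 - -4 = 2 + 4 = 6$)
$D{\left(V \right)} = V^{2}$
$x = -7585$ ($x = -13502 + 5917 = -7585$)
$c{\left(r \right)} = \frac{r}{5}$
$\left(x + f{\left(29,-82 \right)}\right) + c{\left(D{\left(-12 \right)} \right)} = \left(-7585 + 6\right) + \frac{\left(-12\right)^{2}}{5} = -7579 + \frac{1}{5} \cdot 144 = -7579 + \frac{144}{5} = - \frac{37751}{5}$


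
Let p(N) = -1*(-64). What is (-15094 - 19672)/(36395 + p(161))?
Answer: -34766/36459 ≈ -0.95356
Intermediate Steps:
p(N) = 64
(-15094 - 19672)/(36395 + p(161)) = (-15094 - 19672)/(36395 + 64) = -34766/36459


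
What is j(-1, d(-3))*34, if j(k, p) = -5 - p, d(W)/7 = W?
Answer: 544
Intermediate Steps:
d(W) = 7*W
j(-1, d(-3))*34 = (-5 - 7*(-3))*34 = (-5 - 1*(-21))*34 = (-5 + 21)*34 = 16*34 = 544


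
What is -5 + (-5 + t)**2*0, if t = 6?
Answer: -5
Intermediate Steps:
-5 + (-5 + t)**2*0 = -5 + (-5 + 6)**2*0 = -5 + 1**2*0 = -5 + 1*0 = -5 + 0 = -5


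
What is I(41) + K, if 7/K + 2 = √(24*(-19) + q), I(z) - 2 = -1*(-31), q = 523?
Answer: 299/9 + √67/9 ≈ 34.132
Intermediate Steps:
I(z) = 33 (I(z) = 2 - 1*(-31) = 2 + 31 = 33)
K = 7/(-2 + √67) (K = 7/(-2 + √(24*(-19) + 523)) = 7/(-2 + √(-456 + 523)) = 7/(-2 + √67) ≈ 1.1317)
I(41) + K = 33 + (2/9 + √67/9) = 299/9 + √67/9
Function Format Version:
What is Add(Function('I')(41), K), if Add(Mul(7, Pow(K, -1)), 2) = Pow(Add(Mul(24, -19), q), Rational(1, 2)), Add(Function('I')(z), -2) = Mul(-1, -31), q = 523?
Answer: Add(Rational(299, 9), Mul(Rational(1, 9), Pow(67, Rational(1, 2)))) ≈ 34.132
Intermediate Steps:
Function('I')(z) = 33 (Function('I')(z) = Add(2, Mul(-1, -31)) = Add(2, 31) = 33)
K = Mul(7, Pow(Add(-2, Pow(67, Rational(1, 2))), -1)) (K = Mul(7, Pow(Add(-2, Pow(Add(Mul(24, -19), 523), Rational(1, 2))), -1)) = Mul(7, Pow(Add(-2, Pow(Add(-456, 523), Rational(1, 2))), -1)) = Mul(7, Pow(Add(-2, Pow(67, Rational(1, 2))), -1)) ≈ 1.1317)
Add(Function('I')(41), K) = Add(33, Add(Rational(2, 9), Mul(Rational(1, 9), Pow(67, Rational(1, 2))))) = Add(Rational(299, 9), Mul(Rational(1, 9), Pow(67, Rational(1, 2))))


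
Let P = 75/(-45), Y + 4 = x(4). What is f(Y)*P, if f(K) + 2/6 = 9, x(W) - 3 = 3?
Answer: -130/9 ≈ -14.444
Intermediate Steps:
x(W) = 6 (x(W) = 3 + 3 = 6)
Y = 2 (Y = -4 + 6 = 2)
P = -5/3 (P = 75*(-1/45) = -5/3 ≈ -1.6667)
f(K) = 26/3 (f(K) = -1/3 + 9 = 26/3)
f(Y)*P = (26/3)*(-5/3) = -130/9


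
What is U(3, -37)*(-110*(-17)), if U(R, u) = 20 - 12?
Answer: 14960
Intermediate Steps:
U(R, u) = 8
U(3, -37)*(-110*(-17)) = 8*(-110*(-17)) = 8*1870 = 14960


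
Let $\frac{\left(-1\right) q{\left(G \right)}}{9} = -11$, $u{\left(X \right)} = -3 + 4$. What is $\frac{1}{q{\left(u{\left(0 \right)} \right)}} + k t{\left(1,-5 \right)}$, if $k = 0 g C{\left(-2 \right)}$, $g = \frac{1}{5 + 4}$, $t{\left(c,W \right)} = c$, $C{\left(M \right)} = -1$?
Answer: $\frac{1}{99} \approx 0.010101$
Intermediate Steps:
$g = \frac{1}{9} \approx 0.11111$
$u{\left(X \right)} = 1$
$q{\left(G \right)} = 99$ ($q{\left(G \right)} = \left(-9\right) \left(-11\right) = 99$)
$k = 0$ ($k = 0 \cdot \frac{1}{9} \left(-1\right) = 0 \left(-1\right) = 0$)
$\frac{1}{q{\left(u{\left(0 \right)} \right)}} + k t{\left(1,-5 \right)} = \frac{1}{99} + 0 \cdot 1 = \frac{1}{99} + 0 = \frac{1}{99}$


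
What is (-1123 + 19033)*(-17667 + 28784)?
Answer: 199105470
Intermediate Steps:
(-1123 + 19033)*(-17667 + 28784) = 17910*11117 = 199105470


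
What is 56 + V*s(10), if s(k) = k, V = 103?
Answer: 1086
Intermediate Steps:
56 + V*s(10) = 56 + 103*10 = 56 + 1030 = 1086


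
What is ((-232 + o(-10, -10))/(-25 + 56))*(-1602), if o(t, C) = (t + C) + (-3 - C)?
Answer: 392490/31 ≈ 12661.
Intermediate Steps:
o(t, C) = -3 + t (o(t, C) = (C + t) + (-3 - C) = -3 + t)
((-232 + o(-10, -10))/(-25 + 56))*(-1602) = ((-232 + (-3 - 10))/(-25 + 56))*(-1602) = ((-232 - 13)/31)*(-1602) = -245*1/31*(-1602) = -245/31*(-1602) = 392490/31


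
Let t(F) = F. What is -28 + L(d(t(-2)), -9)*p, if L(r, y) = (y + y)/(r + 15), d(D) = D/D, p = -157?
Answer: 1189/8 ≈ 148.63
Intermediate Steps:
d(D) = 1
L(r, y) = 2*y/(15 + r) (L(r, y) = (2*y)/(15 + r) = 2*y/(15 + r))
-28 + L(d(t(-2)), -9)*p = -28 + (2*(-9)/(15 + 1))*(-157) = -28 + (2*(-9)/16)*(-157) = -28 + (2*(-9)*(1/16))*(-157) = -28 - 9/8*(-157) = -28 + 1413/8 = 1189/8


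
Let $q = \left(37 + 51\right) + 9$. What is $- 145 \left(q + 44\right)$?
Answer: $-20445$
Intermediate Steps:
$q = 97$ ($q = 88 + 9 = 97$)
$- 145 \left(q + 44\right) = - 145 \left(97 + 44\right) = \left(-145\right) 141 = -20445$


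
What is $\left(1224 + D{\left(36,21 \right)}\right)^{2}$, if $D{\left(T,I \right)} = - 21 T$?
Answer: $219024$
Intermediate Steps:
$\left(1224 + D{\left(36,21 \right)}\right)^{2} = \left(1224 - 756\right)^{2} = 468^{2} = 219024$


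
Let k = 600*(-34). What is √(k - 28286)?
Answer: I*√48686 ≈ 220.65*I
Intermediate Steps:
k = -20400
√(k - 28286) = √(-20400 - 28286) = √(-48686) = I*√48686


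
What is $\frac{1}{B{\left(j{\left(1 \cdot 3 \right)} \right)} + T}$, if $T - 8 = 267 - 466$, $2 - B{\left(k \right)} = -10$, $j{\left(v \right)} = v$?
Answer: $- \frac{1}{179} \approx -0.0055866$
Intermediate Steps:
$B{\left(k \right)} = 12$ ($B{\left(k \right)} = 2 - -10 = 2 + 10 = 12$)
$T = -191$ ($T = 8 + \left(267 - 466\right) = 8 - 199 = -191$)
$\frac{1}{B{\left(j{\left(1 \cdot 3 \right)} \right)} + T} = \frac{1}{12 - 191} = \frac{1}{-179} = - \frac{1}{179}$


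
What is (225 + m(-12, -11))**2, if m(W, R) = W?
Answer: 45369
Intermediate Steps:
(225 + m(-12, -11))**2 = (225 - 12)**2 = 213**2 = 45369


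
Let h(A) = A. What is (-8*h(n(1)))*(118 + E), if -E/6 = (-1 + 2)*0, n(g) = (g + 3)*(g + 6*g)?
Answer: -26432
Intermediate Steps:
n(g) = 7*g*(3 + g) (n(g) = (3 + g)*(7*g) = 7*g*(3 + g))
E = 0 (E = -6*(-1 + 2)*0 = -6*0 = 0)
(-8*h(n(1)))*(118 + E) = (-56*(3 + 1))*(118 + 0) = -56*4*118 = -8*28*118 = -224*118 = -26432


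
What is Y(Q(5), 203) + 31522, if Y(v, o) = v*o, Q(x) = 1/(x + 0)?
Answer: 157813/5 ≈ 31563.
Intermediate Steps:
Q(x) = 1/x
Y(v, o) = o*v
Y(Q(5), 203) + 31522 = 203/5 + 31522 = 157813/5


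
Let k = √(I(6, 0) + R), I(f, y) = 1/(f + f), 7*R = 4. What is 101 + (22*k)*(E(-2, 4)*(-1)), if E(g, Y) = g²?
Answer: 101 - 44*√1155/21 ≈ 29.793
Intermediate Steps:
R = 4/7 (R = (⅐)*4 = 4/7 ≈ 0.57143)
I(f, y) = 1/(2*f)
k = √1155/42 (k = √((½)/6 + 4/7) = √((½)*(⅙) + 4/7) = √(1/12 + 4/7) = √(55/84) = √1155/42 ≈ 0.80917)
101 + (22*k)*(E(-2, 4)*(-1)) = 101 + (22*(√1155/42))*((-2)²*(-1)) = 101 + (11*√1155/21)*(4*(-1)) = 101 + (11*√1155/21)*(-4) = 101 - 44*√1155/21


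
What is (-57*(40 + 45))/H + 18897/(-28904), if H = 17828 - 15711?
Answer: -180044829/61189768 ≈ -2.9424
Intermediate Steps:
H = 2117
(-57*(40 + 45))/H + 18897/(-28904) = -57*(40 + 45)/2117 + 18897/(-28904) = -57*85*(1/2117) + 18897*(-1/28904) = -4845*1/2117 - 18897/28904 = -4845/2117 - 18897/28904 = -180044829/61189768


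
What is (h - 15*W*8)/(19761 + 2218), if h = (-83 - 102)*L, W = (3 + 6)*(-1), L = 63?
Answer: -10575/21979 ≈ -0.48114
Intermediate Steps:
W = -9 (W = 9*(-1) = -9)
h = -11655 (h = (-83 - 102)*63 = -185*63 = -11655)
(h - 15*W*8)/(19761 + 2218) = (-11655 - 15*(-9)*8)/(19761 + 2218) = (-11655 + 135*8)/21979 = (-11655 + 1080)*(1/21979) = -10575*1/21979 = -10575/21979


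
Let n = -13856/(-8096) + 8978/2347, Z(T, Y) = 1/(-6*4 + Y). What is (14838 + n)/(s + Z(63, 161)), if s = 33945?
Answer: 1207512320391/2761404856606 ≈ 0.43728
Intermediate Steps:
Z(T, Y) = 1/(-24 + Y)
n = 3287685/593791 (n = -13856*(-1/8096) + 8978*(1/2347) = 433/253 + 8978/2347 = 3287685/593791 ≈ 5.5368)
(14838 + n)/(s + Z(63, 161)) = (14838 + 3287685/593791)/(33945 + 1/(-24 + 161)) = 8813958543/(593791*(33945 + 1/137)) = 8813958543/(593791*(4650466/137)) = (8813958543/593791)*(137/4650466) = 1207512320391/2761404856606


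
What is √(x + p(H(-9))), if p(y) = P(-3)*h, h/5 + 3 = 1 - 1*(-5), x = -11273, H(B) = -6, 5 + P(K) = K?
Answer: I*√11393 ≈ 106.74*I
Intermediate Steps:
P(K) = -5 + K
h = 15 (h = -15 + 5*(1 - 1*(-5)) = -15 + 5*(1 + 5) = -15 + 5*6 = -15 + 30 = 15)
p(y) = -120 (p(y) = (-5 - 3)*15 = -8*15 = -120)
√(x + p(H(-9))) = √(-11273 - 120) = √(-11393) = I*√11393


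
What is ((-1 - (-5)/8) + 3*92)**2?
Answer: 4862025/64 ≈ 75969.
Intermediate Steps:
((-1 - (-5)/8) + 3*92)**2 = ((-1 - (-5)/8) + 276)**2 = ((-1 - 5*(-1/8)) + 276)**2 = ((-1 + 5/8) + 276)**2 = (-3/8 + 276)**2 = (2205/8)**2 = 4862025/64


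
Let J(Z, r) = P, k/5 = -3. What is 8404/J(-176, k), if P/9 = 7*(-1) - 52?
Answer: -8404/531 ≈ -15.827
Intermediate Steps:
k = -15 (k = 5*(-3) = -15)
P = -531 (P = 9*(7*(-1) - 52) = 9*(-7 - 52) = 9*(-59) = -531)
J(Z, r) = -531
8404/J(-176, k) = 8404/(-531) = 8404*(-1/531) = -8404/531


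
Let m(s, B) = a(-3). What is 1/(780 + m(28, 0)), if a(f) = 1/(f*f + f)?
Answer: 6/4681 ≈ 0.0012818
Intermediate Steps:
a(f) = 1/(f + f²) (a(f) = 1/(f² + f) = 1/(f + f²))
m(s, B) = ⅙ (m(s, B) = 1/((-3)*(1 - 3)) = -⅓/(-2) = -⅓*(-½) = ⅙)
1/(780 + m(28, 0)) = 1/(780 + ⅙) = 1/(4681/6) = 6/4681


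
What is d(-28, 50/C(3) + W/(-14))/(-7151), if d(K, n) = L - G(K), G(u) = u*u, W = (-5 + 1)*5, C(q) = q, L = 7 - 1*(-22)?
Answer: 755/7151 ≈ 0.10558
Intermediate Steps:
L = 29 (L = 7 + 22 = 29)
W = -20 (W = -4*5 = -20)
G(u) = u**2
d(K, n) = 29 - K**2
d(-28, 50/C(3) + W/(-14))/(-7151) = (29 - 1*(-28)**2)/(-7151) = (29 - 1*784)*(-1/7151) = (29 - 784)*(-1/7151) = -755*(-1/7151) = 755/7151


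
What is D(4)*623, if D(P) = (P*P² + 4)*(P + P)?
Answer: 338912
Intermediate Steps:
D(P) = 2*P*(4 + P³) (D(P) = (P³ + 4)*(2*P) = (4 + P³)*(2*P) = 2*P*(4 + P³))
D(4)*623 = (2*4*(4 + 4³))*623 = (2*4*(4 + 64))*623 = (2*4*68)*623 = 544*623 = 338912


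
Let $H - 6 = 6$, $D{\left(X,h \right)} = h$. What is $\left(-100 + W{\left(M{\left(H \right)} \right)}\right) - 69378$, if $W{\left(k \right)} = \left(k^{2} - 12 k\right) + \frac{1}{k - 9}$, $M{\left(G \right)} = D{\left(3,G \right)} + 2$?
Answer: $- \frac{347249}{5} \approx -69450.0$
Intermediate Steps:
$H = 12$ ($H = 6 + 6 = 12$)
$M{\left(G \right)} = 2 + G$ ($M{\left(G \right)} = G + 2 = 2 + G$)
$W{\left(k \right)} = k^{2} + \frac{1}{-9 + k} - 12 k$ ($W{\left(k \right)} = \left(k^{2} - 12 k\right) + \frac{1}{-9 + k} = k^{2} + \frac{1}{-9 + k} - 12 k$)
$\left(-100 + W{\left(M{\left(H \right)} \right)}\right) - 69378 = \left(-100 + \frac{1 + \left(2 + 12\right)^{3} - 21 \left(2 + 12\right)^{2} + 108 \left(2 + 12\right)}{-9 + \left(2 + 12\right)}\right) - 69378 = \left(-100 + \frac{1 + 14^{3} - 21 \cdot 14^{2} + 108 \cdot 14}{-9 + 14}\right) - 69378 = \left(-100 + \frac{1 + 2744 - 4116 + 1512}{5}\right) - 69378 = \left(-100 + \frac{1}{5} \cdot 141\right) - 69378 = \left(-100 + \frac{141}{5}\right) - 69378 = - \frac{359}{5} - 69378 = - \frac{347249}{5}$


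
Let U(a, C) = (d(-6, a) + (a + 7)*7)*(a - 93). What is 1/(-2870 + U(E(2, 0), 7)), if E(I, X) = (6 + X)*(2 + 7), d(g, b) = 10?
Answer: -1/19913 ≈ -5.0218e-5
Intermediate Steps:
E(I, X) = 54 + 9*X (E(I, X) = (6 + X)*9 = 54 + 9*X)
U(a, C) = (-93 + a)*(59 + 7*a) (U(a, C) = (10 + (a + 7)*7)*(a - 93) = (10 + (7 + a)*7)*(-93 + a) = (10 + (49 + 7*a))*(-93 + a) = (59 + 7*a)*(-93 + a) = (-93 + a)*(59 + 7*a))
1/(-2870 + U(E(2, 0), 7)) = 1/(-2870 + (-5487 - 592*(54 + 9*0) + 7*(54 + 9*0)²)) = 1/(-2870 + (-5487 - 592*(54 + 0) + 7*(54 + 0)²)) = 1/(-2870 + (-5487 - 592*54 + 7*54²)) = 1/(-2870 + (-5487 - 31968 + 7*2916)) = 1/(-2870 + (-5487 - 31968 + 20412)) = 1/(-2870 - 17043) = 1/(-19913) = -1/19913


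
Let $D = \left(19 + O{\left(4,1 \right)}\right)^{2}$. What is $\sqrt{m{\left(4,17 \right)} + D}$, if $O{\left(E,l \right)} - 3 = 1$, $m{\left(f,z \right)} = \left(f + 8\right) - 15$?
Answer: $\sqrt{526} \approx 22.935$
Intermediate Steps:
$m{\left(f,z \right)} = -7 + f$ ($m{\left(f,z \right)} = \left(8 + f\right) - 15 = -7 + f$)
$O{\left(E,l \right)} = 4$ ($O{\left(E,l \right)} = 3 + 1 = 4$)
$D = 529$ ($D = \left(19 + 4\right)^{2} = 23^{2} = 529$)
$\sqrt{m{\left(4,17 \right)} + D} = \sqrt{\left(-7 + 4\right) + 529} = \sqrt{-3 + 529} = \sqrt{526}$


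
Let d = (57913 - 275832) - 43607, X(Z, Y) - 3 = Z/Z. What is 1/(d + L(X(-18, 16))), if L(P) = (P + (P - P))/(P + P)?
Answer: -2/523051 ≈ -3.8237e-6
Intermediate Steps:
X(Z, Y) = 4 (X(Z, Y) = 3 + Z/Z = 3 + 1 = 4)
L(P) = ½ (L(P) = (P + 0)/((2*P)) = P*(1/(2*P)) = ½)
d = -261526 (d = -217919 - 43607 = -261526)
1/(d + L(X(-18, 16))) = 1/(-261526 + ½) = 1/(-523051/2) = -2/523051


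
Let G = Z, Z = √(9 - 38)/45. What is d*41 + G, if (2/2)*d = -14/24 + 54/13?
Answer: 22837/156 + I*√29/45 ≈ 146.39 + 0.11967*I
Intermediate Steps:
d = 557/156 (d = -14/24 + 54/13 = -14*1/24 + 54*(1/13) = -7/12 + 54/13 = 557/156 ≈ 3.5705)
Z = I*√29/45 (Z = √(-29)*(1/45) = (I*√29)*(1/45) = I*√29/45 ≈ 0.11967*I)
G = I*√29/45 ≈ 0.11967*I
d*41 + G = (557/156)*41 + I*√29/45 = 22837/156 + I*√29/45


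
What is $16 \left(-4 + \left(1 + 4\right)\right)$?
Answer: $16$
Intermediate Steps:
$16 \left(-4 + \left(1 + 4\right)\right) = 16 \left(-4 + 5\right) = 16 \cdot 1 = 16$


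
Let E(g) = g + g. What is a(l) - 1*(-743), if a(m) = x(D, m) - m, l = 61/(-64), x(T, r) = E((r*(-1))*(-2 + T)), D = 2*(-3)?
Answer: 46637/64 ≈ 728.70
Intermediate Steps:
D = -6
E(g) = 2*g
x(T, r) = -2*r*(-2 + T) (x(T, r) = 2*((r*(-1))*(-2 + T)) = 2*((-r)*(-2 + T)) = 2*(-r*(-2 + T)) = -2*r*(-2 + T))
l = -61/64 (l = 61*(-1/64) = -61/64 ≈ -0.95313)
a(m) = 15*m (a(m) = 2*m*(2 - 1*(-6)) - m = 2*m*(2 + 6) - m = 2*m*8 - m = 16*m - m = 15*m)
a(l) - 1*(-743) = 15*(-61/64) - 1*(-743) = -915/64 + 743 = 46637/64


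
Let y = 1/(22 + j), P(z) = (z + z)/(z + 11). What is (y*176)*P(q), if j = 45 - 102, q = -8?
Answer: 2816/105 ≈ 26.819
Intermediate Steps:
j = -57
P(z) = 2*z/(11 + z) (P(z) = (2*z)/(11 + z) = 2*z/(11 + z))
y = -1/35 (y = 1/(22 - 57) = 1/(-35) = -1/35 ≈ -0.028571)
(y*176)*P(q) = (-1/35*176)*(2*(-8)/(11 - 8)) = -352*(-8)/(35*3) = -176/35*(-16/3) = 2816/105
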